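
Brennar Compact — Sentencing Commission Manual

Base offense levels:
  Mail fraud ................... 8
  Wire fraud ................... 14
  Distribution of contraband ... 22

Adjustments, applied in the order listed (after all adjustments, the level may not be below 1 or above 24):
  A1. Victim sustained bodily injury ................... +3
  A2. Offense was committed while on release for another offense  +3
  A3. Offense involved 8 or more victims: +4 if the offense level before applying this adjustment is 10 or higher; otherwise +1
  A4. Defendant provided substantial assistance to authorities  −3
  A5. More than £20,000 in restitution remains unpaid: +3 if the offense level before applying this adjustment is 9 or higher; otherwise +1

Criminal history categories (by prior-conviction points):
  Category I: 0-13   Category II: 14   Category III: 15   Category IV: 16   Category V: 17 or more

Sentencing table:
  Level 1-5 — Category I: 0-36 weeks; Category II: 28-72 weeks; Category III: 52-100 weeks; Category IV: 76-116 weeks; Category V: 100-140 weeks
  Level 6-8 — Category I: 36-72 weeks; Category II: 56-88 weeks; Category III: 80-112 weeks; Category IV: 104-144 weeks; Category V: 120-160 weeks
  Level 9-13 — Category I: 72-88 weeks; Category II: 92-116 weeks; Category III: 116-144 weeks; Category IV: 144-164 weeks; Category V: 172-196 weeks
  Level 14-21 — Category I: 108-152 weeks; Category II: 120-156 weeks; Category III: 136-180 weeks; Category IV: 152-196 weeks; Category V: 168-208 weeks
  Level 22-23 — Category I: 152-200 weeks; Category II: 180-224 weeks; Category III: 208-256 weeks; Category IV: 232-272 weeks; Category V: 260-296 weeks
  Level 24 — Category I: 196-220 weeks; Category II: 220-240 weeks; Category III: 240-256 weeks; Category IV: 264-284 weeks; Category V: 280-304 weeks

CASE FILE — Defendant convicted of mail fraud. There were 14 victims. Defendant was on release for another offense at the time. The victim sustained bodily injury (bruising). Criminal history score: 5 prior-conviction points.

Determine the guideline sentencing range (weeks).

108-152 weeks

Base offense level for mail fraud: 8.
A1 applies: 8 + 3 = 11.
A2 applies: 11 + 3 = 14.
A3 applies (level before this adjustment is 14 ≥ 10, so +4): 14 + 4 = 18.
A4 does not apply.
A5 does not apply.
Final offense level: 18.
Criminal history: 5 prior points → Category I (0-13).
Level 18 falls in the 14-21 band.
Grid: Level 14-21 × Category I = 108-152 weeks.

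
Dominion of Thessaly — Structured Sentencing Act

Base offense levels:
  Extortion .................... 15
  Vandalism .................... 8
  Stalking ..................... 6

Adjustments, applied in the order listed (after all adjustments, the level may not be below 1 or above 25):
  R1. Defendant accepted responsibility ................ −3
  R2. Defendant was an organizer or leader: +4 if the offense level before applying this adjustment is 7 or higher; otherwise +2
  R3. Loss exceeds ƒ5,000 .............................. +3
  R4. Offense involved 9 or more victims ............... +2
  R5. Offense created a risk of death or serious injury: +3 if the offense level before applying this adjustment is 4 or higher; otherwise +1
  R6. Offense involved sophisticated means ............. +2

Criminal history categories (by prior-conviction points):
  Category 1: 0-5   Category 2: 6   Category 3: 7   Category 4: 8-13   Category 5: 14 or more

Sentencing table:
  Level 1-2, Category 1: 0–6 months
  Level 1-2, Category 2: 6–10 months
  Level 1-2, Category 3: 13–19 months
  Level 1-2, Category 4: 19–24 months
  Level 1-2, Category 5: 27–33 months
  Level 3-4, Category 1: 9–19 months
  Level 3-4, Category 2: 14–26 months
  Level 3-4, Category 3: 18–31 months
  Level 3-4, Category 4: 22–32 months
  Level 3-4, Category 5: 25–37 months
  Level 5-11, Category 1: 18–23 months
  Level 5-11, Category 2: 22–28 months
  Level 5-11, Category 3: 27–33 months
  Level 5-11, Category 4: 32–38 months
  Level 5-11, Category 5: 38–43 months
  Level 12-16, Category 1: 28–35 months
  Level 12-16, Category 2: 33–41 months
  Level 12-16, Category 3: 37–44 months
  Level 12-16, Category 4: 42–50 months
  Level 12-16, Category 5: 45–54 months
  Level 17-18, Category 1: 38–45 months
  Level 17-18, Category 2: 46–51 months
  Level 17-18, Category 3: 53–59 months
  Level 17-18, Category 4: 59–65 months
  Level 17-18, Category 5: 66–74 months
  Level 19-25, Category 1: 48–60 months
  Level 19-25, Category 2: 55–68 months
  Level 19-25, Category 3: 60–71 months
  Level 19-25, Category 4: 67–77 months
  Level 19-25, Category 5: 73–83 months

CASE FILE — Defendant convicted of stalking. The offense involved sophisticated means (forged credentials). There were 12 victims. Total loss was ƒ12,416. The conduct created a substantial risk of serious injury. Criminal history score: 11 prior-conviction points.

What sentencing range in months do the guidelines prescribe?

Base offense level for stalking: 6.
R2 does not apply.
R3 applies: 6 + 3 = 9.
R4 applies: 9 + 2 = 11.
R5 applies (level before this adjustment is 11 ≥ 4, so +3): 11 + 3 = 14.
R6 applies: 14 + 2 = 16.
Final offense level: 16.
Criminal history: 11 prior points → Category 4 (8-13).
Level 16 falls in the 12-16 band.
Grid: Level 12-16 × Category 4 = 42-50 months.

42-50 months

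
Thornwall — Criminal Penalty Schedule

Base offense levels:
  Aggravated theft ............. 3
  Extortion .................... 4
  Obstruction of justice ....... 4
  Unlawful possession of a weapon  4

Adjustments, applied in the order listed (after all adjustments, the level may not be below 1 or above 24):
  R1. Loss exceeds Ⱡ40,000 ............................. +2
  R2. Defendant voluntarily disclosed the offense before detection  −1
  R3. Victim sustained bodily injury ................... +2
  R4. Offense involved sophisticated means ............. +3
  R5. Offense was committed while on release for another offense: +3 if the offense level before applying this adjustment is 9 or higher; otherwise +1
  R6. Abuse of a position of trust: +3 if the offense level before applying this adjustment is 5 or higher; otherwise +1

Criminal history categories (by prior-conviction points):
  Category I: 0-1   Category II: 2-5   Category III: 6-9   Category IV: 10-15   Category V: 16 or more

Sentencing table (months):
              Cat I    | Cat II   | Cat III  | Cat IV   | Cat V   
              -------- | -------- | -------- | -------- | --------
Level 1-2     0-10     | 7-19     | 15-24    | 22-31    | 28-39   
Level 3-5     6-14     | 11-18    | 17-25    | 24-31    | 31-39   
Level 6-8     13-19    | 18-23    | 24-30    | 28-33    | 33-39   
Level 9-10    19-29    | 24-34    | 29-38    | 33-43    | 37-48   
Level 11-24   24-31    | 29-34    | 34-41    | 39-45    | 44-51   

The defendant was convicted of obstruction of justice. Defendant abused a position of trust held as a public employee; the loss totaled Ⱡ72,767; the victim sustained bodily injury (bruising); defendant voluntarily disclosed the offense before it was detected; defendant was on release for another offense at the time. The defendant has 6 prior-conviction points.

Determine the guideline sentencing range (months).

Base offense level for obstruction of justice: 4.
R1 applies: 4 + 2 = 6.
R2 applies: 6 − 1 = 5.
R3 applies: 5 + 2 = 7.
R5 applies (level before this adjustment is 7 < 9, so +1): 7 + 1 = 8.
R6 applies (level before this adjustment is 8 ≥ 5, so +3): 8 + 3 = 11.
Final offense level: 11.
Criminal history: 6 prior points → Category III (6-9).
Level 11 falls in the 11-24 band.
Grid: Level 11-24 × Category III = 34-41 months.

34-41 months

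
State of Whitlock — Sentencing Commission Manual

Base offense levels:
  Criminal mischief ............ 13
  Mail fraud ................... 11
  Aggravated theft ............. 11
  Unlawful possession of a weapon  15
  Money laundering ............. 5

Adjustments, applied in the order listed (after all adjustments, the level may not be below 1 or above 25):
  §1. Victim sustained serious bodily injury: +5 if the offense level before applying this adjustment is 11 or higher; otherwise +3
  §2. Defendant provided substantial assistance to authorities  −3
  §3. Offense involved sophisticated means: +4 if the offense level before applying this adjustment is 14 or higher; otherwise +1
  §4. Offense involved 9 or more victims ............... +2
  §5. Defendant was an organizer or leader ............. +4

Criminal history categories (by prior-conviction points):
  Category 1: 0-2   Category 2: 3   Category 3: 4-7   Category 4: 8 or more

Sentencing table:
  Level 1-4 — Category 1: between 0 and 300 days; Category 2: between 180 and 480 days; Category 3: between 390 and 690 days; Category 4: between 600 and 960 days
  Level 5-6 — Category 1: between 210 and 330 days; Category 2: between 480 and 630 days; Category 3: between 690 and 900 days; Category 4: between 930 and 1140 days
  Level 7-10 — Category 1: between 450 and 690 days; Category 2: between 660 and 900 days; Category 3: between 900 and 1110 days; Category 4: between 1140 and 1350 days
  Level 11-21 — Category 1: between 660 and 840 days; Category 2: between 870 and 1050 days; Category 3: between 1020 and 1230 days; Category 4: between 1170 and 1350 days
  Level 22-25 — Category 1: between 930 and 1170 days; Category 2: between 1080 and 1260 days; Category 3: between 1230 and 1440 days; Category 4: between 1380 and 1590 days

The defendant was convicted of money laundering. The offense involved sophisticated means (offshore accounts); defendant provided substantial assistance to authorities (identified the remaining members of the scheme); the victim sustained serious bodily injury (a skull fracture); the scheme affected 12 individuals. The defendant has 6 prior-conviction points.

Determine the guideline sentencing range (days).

900-1110 days

Base offense level for money laundering: 5.
§1 applies (level before this adjustment is 5 < 11, so +3): 5 + 3 = 8.
§2 applies: 8 − 3 = 5.
§3 applies (level before this adjustment is 5 < 14, so +1): 5 + 1 = 6.
§4 applies: 6 + 2 = 8.
Final offense level: 8.
Criminal history: 6 prior points → Category 3 (4-7).
Level 8 falls in the 7-10 band.
Grid: Level 7-10 × Category 3 = 900-1110 days.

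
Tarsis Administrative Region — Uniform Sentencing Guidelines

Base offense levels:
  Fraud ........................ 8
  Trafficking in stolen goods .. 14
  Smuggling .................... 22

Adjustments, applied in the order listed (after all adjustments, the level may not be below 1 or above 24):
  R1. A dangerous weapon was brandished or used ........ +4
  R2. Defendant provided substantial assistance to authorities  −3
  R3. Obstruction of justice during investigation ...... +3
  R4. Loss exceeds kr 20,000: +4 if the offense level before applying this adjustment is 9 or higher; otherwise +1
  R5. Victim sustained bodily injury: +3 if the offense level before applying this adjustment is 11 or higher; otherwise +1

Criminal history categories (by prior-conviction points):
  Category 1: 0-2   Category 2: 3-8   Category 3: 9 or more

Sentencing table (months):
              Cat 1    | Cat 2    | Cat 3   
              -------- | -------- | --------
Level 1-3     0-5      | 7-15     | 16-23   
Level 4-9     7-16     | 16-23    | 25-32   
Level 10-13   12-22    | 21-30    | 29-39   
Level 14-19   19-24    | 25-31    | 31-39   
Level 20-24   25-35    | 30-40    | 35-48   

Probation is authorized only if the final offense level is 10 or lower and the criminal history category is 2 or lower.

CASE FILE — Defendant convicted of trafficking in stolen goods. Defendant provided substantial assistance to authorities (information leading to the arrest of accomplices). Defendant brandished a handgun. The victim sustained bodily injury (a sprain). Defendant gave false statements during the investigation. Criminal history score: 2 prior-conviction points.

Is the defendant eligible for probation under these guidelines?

Base offense level for trafficking in stolen goods: 14.
R1 applies: 14 + 4 = 18.
R2 applies: 18 − 3 = 15.
R3 applies: 15 + 3 = 18.
R4 does not apply.
R5 applies (level before this adjustment is 18 ≥ 11, so +3): 18 + 3 = 21.
Final offense level: 21.
Criminal history: 2 prior points → Category 1 (0-2).
Level 21 falls in the 20-24 band.
Grid: Level 20-24 × Category 1 = 25-35 months.
Probation check: level 21 > 10 and category 1 ≤ 2 → not eligible.

No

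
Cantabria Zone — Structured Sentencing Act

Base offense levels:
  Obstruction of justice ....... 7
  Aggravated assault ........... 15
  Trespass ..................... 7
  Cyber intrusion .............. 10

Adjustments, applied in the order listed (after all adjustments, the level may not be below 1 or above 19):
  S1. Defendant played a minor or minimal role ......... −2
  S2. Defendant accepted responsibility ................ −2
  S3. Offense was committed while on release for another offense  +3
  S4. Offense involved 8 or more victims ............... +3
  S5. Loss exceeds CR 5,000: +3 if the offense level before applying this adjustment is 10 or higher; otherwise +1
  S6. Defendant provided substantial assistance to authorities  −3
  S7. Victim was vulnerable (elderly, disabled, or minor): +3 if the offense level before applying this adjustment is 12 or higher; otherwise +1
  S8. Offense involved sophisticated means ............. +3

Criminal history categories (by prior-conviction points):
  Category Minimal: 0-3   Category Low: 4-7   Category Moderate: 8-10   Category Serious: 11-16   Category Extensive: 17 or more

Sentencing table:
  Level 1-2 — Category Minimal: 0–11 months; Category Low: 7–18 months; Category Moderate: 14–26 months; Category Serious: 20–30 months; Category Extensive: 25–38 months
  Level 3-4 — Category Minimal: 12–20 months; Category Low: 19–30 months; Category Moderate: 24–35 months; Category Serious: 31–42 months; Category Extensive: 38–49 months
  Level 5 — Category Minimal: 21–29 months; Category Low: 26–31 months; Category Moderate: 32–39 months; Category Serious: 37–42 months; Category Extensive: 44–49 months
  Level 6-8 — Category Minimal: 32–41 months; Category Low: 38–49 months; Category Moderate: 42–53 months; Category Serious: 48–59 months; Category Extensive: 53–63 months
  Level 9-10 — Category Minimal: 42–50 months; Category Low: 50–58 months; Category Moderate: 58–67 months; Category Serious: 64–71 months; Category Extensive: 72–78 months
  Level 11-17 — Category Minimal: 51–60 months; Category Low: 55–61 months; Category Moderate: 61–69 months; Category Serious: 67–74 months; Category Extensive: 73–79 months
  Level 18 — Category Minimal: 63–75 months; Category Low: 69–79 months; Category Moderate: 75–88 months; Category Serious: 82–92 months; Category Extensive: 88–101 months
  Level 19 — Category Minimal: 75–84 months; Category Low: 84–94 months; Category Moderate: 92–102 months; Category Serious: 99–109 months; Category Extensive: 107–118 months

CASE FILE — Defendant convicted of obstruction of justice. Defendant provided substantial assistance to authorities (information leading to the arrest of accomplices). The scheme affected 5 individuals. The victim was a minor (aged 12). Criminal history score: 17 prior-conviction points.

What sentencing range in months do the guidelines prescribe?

44-49 months

Base offense level for obstruction of justice: 7.
S3 does not apply.
S4 does not apply.
S5 does not apply.
S6 applies: 7 − 3 = 4.
S7 applies (level before this adjustment is 4 < 12, so +1): 4 + 1 = 5.
Final offense level: 5.
Criminal history: 17 prior points → Category Extensive (17+).
Level 5 falls in the 5 band.
Grid: Level 5 × Category Extensive = 44-49 months.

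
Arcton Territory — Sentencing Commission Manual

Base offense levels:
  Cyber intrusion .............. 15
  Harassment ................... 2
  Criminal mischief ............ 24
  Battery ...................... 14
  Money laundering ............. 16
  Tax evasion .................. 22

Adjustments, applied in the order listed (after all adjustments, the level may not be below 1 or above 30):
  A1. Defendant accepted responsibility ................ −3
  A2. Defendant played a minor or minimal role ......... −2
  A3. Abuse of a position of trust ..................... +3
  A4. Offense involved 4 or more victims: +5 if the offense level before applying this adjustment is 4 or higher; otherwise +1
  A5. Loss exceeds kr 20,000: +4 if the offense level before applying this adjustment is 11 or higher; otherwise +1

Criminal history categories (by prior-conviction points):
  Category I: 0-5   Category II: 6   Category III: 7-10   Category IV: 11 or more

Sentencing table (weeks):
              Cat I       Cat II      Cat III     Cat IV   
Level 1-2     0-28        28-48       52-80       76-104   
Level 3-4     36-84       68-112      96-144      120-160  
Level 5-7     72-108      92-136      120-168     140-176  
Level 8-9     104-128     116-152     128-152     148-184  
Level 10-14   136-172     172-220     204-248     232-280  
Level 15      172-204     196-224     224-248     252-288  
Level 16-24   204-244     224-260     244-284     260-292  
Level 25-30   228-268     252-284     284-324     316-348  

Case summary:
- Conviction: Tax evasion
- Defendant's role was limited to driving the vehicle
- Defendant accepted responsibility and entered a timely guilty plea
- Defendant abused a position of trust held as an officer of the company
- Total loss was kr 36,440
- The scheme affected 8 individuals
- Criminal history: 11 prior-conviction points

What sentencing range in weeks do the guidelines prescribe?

Base offense level for tax evasion: 22.
A1 applies: 22 − 3 = 19.
A2 applies: 19 − 2 = 17.
A3 applies: 17 + 3 = 20.
A4 applies (level before this adjustment is 20 ≥ 4, so +5): 20 + 5 = 25.
A5 applies (level before this adjustment is 25 ≥ 11, so +4): 25 + 4 = 29.
Final offense level: 29.
Criminal history: 11 prior points → Category IV (11+).
Level 29 falls in the 25-30 band.
Grid: Level 25-30 × Category IV = 316-348 weeks.

316-348 weeks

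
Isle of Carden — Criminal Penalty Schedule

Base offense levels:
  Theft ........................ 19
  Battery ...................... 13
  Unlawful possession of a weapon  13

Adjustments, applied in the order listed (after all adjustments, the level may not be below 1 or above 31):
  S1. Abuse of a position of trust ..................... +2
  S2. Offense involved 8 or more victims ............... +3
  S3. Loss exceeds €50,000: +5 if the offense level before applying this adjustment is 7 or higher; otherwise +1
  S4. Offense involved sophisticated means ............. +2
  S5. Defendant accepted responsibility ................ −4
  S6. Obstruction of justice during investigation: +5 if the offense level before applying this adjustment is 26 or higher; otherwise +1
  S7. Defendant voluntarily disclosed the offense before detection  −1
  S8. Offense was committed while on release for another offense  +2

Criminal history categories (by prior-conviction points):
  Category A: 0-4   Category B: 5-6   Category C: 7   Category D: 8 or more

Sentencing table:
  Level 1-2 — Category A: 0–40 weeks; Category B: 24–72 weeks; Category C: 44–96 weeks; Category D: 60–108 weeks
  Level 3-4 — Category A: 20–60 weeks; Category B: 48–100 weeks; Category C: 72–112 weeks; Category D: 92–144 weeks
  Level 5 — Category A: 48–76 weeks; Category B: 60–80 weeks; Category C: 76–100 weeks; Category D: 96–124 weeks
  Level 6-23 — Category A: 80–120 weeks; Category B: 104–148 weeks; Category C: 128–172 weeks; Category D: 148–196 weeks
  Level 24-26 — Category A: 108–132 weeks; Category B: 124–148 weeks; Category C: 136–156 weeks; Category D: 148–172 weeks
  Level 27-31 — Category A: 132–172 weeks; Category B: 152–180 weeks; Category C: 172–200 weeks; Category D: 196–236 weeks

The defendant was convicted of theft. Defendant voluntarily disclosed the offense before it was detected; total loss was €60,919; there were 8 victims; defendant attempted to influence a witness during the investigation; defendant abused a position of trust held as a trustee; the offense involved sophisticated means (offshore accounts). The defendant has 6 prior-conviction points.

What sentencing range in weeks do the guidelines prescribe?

152-180 weeks

Base offense level for theft: 19.
S1 applies: 19 + 2 = 21.
S2 applies: 21 + 3 = 24.
S3 applies (level before this adjustment is 24 ≥ 7, so +5): 24 + 5 = 29.
S4 applies: 29 + 2 = 31.
S6 applies (level before this adjustment is 31 ≥ 26, so +5): 31 + 5 = 36.
S7 applies: 36 − 1 = 35.
S8 does not apply.
Level 35 exceeds the maximum of 31; capped at 31.
Final offense level: 31.
Criminal history: 6 prior points → Category B (5-6).
Level 31 falls in the 27-31 band.
Grid: Level 27-31 × Category B = 152-180 weeks.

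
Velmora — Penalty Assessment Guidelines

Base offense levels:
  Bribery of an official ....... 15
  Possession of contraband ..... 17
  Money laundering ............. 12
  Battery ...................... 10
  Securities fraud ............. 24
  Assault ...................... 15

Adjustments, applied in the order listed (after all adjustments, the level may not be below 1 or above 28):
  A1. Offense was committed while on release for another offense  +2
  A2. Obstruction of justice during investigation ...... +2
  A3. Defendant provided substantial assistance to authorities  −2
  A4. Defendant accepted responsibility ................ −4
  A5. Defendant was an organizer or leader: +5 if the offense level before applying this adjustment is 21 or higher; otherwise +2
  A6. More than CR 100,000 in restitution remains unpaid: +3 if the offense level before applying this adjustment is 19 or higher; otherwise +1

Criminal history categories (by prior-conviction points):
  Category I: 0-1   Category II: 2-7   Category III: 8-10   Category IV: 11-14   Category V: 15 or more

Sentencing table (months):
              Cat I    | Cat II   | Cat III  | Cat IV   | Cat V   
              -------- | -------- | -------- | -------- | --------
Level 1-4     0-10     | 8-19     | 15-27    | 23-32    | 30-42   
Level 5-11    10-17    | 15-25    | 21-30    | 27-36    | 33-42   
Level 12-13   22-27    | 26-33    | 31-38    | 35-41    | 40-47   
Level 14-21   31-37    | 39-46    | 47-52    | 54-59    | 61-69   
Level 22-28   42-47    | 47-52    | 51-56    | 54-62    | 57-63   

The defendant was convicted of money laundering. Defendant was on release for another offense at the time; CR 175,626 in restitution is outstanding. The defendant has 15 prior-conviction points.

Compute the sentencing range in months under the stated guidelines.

Base offense level for money laundering: 12.
A1 applies: 12 + 2 = 14.
A2 does not apply.
A3 does not apply.
A6 applies (level before this adjustment is 14 < 19, so +1): 14 + 1 = 15.
Final offense level: 15.
Criminal history: 15 prior points → Category V (15+).
Level 15 falls in the 14-21 band.
Grid: Level 14-21 × Category V = 61-69 months.

61-69 months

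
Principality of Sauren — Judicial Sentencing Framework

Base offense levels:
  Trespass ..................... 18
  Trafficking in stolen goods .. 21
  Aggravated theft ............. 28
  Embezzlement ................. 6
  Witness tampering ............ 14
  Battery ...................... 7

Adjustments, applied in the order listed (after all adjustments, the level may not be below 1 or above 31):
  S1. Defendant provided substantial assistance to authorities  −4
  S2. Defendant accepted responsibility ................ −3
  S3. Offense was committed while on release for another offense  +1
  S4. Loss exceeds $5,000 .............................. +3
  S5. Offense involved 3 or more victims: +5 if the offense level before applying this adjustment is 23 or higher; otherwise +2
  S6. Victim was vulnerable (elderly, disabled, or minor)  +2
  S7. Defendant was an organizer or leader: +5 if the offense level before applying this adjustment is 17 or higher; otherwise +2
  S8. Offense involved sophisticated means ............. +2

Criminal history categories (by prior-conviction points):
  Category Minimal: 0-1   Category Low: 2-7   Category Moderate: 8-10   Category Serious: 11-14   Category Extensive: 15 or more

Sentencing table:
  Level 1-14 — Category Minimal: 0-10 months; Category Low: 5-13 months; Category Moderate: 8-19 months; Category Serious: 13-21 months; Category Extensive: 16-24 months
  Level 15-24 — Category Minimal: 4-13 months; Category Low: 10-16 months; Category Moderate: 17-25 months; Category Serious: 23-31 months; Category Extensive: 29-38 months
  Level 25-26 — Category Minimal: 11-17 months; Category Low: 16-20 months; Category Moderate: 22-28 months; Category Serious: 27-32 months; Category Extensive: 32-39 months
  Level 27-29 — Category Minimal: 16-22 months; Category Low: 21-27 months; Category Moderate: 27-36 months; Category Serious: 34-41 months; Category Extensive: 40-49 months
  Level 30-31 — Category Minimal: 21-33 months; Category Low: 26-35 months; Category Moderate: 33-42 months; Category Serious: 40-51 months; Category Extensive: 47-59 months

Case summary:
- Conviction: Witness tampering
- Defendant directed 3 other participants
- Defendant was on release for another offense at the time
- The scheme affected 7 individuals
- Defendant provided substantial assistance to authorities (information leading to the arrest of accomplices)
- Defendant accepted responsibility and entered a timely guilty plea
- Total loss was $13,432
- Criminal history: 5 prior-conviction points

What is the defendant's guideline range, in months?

10-16 months

Base offense level for witness tampering: 14.
S1 applies: 14 − 4 = 10.
S2 applies: 10 − 3 = 7.
S3 applies: 7 + 1 = 8.
S4 applies: 8 + 3 = 11.
S5 applies (level before this adjustment is 11 < 23, so +2): 11 + 2 = 13.
S6 does not apply.
S7 applies (level before this adjustment is 13 < 17, so +2): 13 + 2 = 15.
S8 does not apply.
Final offense level: 15.
Criminal history: 5 prior points → Category Low (2-7).
Level 15 falls in the 15-24 band.
Grid: Level 15-24 × Category Low = 10-16 months.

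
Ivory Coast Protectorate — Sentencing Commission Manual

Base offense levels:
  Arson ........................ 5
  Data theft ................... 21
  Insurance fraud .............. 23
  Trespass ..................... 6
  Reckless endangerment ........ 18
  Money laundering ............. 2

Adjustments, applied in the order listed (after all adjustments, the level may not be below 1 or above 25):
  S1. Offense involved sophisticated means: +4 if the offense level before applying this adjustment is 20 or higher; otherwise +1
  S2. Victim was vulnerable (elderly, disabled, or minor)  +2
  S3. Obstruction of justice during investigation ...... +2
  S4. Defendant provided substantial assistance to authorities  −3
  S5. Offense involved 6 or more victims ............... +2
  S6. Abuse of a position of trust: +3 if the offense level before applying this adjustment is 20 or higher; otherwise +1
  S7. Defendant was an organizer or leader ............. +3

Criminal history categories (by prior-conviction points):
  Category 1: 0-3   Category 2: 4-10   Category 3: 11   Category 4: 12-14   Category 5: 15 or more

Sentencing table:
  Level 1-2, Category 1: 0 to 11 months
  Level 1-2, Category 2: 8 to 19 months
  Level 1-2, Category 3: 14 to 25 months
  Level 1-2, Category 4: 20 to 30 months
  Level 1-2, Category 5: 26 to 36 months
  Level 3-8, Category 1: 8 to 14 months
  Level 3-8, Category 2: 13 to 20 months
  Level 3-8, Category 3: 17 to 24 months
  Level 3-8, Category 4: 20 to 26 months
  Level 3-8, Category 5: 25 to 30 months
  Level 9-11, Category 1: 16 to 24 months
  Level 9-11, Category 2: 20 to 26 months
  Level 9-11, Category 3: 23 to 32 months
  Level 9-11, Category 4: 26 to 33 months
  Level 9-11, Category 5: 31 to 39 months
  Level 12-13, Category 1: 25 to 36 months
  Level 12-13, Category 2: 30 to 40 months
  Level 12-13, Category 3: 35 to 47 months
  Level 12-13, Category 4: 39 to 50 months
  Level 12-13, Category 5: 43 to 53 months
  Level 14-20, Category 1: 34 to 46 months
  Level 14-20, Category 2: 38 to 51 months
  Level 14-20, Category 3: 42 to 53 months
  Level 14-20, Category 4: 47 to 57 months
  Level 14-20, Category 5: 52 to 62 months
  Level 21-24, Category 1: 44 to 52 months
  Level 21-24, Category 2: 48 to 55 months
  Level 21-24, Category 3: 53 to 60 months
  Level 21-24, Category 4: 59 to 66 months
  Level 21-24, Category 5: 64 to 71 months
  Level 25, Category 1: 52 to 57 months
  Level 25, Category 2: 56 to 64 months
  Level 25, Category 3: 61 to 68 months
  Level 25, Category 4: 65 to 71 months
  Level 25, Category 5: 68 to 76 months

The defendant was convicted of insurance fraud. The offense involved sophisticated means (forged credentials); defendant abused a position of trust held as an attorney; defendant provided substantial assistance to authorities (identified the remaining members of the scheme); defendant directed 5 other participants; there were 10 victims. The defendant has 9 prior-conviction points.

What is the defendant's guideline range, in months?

Base offense level for insurance fraud: 23.
S1 applies (level before this adjustment is 23 ≥ 20, so +4): 23 + 4 = 27.
S2 does not apply.
S3 does not apply.
S4 applies: 27 − 3 = 24.
S5 applies: 24 + 2 = 26.
S6 applies (level before this adjustment is 26 ≥ 20, so +3): 26 + 3 = 29.
S7 applies: 29 + 3 = 32.
Level 32 exceeds the maximum of 25; capped at 25.
Final offense level: 25.
Criminal history: 9 prior points → Category 2 (4-10).
Level 25 falls in the 25 band.
Grid: Level 25 × Category 2 = 56-64 months.

56-64 months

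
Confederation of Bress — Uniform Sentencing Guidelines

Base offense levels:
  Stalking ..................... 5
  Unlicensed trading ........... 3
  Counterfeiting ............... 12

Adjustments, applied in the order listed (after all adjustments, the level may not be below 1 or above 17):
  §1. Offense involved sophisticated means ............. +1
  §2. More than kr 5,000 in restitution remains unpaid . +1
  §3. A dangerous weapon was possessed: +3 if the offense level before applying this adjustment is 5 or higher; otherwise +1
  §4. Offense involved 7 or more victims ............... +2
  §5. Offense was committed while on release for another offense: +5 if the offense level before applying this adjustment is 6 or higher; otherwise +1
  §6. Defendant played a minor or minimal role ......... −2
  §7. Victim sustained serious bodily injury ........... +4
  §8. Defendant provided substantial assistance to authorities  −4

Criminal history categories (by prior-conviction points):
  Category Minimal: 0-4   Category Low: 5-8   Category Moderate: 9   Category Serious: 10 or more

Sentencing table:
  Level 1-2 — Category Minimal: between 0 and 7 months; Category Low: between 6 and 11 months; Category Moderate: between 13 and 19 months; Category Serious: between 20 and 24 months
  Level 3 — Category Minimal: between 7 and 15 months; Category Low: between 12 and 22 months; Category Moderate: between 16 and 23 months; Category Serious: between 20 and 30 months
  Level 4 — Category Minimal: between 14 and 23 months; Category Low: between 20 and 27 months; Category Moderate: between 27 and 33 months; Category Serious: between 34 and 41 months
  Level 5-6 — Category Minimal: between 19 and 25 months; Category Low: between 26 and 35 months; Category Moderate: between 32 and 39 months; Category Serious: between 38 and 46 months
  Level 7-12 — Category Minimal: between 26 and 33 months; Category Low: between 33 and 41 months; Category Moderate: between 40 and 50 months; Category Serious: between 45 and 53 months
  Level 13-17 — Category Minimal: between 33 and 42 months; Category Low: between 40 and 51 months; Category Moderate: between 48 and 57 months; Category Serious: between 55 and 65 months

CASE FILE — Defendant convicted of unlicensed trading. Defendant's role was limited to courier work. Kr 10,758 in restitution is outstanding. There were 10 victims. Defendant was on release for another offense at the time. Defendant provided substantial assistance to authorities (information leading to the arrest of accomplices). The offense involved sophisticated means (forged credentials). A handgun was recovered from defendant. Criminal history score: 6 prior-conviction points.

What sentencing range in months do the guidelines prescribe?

Base offense level for unlicensed trading: 3.
§1 applies: 3 + 1 = 4.
§2 applies: 4 + 1 = 5.
§3 applies (level before this adjustment is 5 ≥ 5, so +3): 5 + 3 = 8.
§4 applies: 8 + 2 = 10.
§5 applies (level before this adjustment is 10 ≥ 6, so +5): 10 + 5 = 15.
§6 applies: 15 − 2 = 13.
§7 does not apply.
§8 applies: 13 − 4 = 9.
Final offense level: 9.
Criminal history: 6 prior points → Category Low (5-8).
Level 9 falls in the 7-12 band.
Grid: Level 7-12 × Category Low = 33-41 months.

33-41 months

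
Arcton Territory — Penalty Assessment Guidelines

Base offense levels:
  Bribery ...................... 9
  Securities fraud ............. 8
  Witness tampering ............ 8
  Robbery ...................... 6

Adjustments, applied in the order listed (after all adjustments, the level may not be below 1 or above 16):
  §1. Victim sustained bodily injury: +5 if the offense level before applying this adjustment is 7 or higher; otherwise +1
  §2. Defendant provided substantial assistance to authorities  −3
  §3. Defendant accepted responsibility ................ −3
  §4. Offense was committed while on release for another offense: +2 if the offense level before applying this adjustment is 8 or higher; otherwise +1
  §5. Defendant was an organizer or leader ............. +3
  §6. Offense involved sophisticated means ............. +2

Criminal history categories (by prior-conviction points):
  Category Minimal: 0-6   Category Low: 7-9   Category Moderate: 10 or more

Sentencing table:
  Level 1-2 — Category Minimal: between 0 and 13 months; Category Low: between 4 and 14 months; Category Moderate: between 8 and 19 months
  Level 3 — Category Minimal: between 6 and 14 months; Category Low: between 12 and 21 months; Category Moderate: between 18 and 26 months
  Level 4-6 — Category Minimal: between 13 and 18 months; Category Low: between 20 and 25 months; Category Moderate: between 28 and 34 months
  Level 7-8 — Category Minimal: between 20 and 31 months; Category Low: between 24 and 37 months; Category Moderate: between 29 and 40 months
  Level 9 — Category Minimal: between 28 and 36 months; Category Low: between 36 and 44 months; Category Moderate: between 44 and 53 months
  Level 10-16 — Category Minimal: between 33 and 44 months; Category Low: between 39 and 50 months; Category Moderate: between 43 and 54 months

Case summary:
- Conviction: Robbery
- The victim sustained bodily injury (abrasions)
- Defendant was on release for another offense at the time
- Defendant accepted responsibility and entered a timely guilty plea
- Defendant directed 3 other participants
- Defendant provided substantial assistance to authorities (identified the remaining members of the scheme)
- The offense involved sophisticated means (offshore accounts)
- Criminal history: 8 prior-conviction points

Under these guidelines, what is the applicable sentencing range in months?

Base offense level for robbery: 6.
§1 applies (level before this adjustment is 6 < 7, so +1): 6 + 1 = 7.
§2 applies: 7 − 3 = 4.
§3 applies: 4 − 3 = 1.
§4 applies (level before this adjustment is 1 < 8, so +1): 1 + 1 = 2.
§5 applies: 2 + 3 = 5.
§6 applies: 5 + 2 = 7.
Final offense level: 7.
Criminal history: 8 prior points → Category Low (7-9).
Level 7 falls in the 7-8 band.
Grid: Level 7-8 × Category Low = 24-37 months.

24-37 months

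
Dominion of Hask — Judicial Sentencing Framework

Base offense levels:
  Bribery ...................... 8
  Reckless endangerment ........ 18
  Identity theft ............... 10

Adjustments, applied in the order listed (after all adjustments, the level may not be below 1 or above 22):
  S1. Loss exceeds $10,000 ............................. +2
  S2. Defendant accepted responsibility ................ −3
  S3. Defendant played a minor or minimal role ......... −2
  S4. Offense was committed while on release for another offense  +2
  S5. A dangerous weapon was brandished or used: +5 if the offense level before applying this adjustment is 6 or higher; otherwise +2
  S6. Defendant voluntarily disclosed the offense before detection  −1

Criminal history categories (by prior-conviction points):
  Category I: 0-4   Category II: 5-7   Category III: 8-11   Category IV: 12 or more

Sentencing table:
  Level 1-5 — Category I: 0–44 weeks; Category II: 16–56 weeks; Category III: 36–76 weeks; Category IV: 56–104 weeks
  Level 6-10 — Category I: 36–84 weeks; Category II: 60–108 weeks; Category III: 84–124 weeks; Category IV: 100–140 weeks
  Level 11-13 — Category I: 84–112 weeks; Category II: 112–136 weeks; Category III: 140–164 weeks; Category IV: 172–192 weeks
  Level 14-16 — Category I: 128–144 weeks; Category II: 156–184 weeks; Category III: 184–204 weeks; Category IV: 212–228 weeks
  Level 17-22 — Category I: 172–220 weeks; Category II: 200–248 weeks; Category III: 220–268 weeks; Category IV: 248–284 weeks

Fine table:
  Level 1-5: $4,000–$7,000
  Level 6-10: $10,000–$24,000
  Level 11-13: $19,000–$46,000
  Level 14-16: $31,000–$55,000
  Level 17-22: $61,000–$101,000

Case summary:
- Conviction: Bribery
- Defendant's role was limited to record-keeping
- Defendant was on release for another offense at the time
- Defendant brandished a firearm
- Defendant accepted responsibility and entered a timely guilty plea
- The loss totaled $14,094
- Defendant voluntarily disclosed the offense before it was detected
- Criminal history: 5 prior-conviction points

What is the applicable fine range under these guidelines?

$19,000–$46,000

Base offense level for bribery: 8.
S1 applies: 8 + 2 = 10.
S2 applies: 10 − 3 = 7.
S3 applies: 7 − 2 = 5.
S4 applies: 5 + 2 = 7.
S5 applies (level before this adjustment is 7 ≥ 6, so +5): 7 + 5 = 12.
S6 applies: 12 − 1 = 11.
Final offense level: 11.
Level 11 falls in the 11-13 band.
Fine table: Level 11-13 → $19,000–$46,000.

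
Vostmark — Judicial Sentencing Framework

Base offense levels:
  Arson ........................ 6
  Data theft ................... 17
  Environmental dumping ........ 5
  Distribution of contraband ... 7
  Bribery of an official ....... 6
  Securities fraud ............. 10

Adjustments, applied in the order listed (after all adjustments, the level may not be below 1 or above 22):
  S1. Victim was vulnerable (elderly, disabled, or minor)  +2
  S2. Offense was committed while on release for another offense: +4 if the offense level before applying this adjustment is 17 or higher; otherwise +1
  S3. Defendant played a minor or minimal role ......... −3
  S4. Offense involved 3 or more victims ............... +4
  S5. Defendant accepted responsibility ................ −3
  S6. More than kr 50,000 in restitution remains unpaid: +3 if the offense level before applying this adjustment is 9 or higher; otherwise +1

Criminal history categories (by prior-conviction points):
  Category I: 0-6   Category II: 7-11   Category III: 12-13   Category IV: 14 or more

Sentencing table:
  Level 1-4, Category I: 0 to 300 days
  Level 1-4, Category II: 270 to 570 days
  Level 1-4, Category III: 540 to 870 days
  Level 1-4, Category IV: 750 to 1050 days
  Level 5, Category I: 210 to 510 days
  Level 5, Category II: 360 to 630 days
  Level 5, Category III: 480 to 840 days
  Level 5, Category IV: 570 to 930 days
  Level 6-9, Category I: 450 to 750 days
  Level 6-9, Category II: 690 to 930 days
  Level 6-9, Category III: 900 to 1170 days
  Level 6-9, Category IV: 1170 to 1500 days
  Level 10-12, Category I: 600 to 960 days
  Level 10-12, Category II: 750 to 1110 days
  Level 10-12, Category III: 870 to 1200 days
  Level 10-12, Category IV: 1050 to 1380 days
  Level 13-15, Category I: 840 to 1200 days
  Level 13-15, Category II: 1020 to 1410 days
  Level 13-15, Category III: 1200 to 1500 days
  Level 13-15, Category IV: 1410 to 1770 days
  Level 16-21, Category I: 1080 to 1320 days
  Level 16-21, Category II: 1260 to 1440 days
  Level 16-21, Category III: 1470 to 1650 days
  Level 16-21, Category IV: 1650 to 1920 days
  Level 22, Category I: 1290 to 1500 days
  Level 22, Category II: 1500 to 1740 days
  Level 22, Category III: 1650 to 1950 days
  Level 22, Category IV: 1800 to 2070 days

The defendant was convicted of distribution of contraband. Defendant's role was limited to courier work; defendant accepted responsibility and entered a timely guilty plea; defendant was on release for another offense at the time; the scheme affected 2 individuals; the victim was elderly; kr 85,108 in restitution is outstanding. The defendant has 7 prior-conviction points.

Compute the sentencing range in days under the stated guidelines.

Base offense level for distribution of contraband: 7.
S1 applies: 7 + 2 = 9.
S2 applies (level before this adjustment is 9 < 17, so +1): 9 + 1 = 10.
S3 applies: 10 − 3 = 7.
S4 does not apply.
S5 applies: 7 − 3 = 4.
S6 applies (level before this adjustment is 4 < 9, so +1): 4 + 1 = 5.
Final offense level: 5.
Criminal history: 7 prior points → Category II (7-11).
Level 5 falls in the 5 band.
Grid: Level 5 × Category II = 360-630 days.

360-630 days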